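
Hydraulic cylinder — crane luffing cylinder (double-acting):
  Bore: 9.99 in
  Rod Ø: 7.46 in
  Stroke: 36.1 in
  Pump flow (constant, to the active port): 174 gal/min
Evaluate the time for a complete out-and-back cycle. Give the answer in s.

t ≈ 6.09 s

Cap-side area A_cap = π/4 × (9.99 in)² = 78.38 in^2
Rod-side annular area A_ann = π/4 × (9.99² − 7.46²) = 34.67 in^2
t_ext = A_cap·L/Q = 4.224 s
t_ret = A_ann·L/Q = 1.869 s
t_cycle = t_ext + t_ret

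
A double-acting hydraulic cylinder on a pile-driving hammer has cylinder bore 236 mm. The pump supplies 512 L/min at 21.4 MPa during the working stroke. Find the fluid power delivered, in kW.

Hydraulic power = P × Q

W ≈ 183 kW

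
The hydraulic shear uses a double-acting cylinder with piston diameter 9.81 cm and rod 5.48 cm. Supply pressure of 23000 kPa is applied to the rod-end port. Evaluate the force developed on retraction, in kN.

Rod-side annular area A_ann = π/4 × (9.81² − 5.48²) = 52.00 cm^2
On retraction the pressure acts on the annular area (bore minus rod).
F = P × A_ann

F ≈ 120 kN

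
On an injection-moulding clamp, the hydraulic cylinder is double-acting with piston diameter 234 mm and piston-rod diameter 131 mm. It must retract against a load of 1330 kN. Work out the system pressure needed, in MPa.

P ≈ 45.0 MPa

Rod-side annular area A_ann = π/4 × (234² − 131²) = 29530 mm^2
Retraction: pressure acts on the annular area.
P = F / A = 1330 kN / A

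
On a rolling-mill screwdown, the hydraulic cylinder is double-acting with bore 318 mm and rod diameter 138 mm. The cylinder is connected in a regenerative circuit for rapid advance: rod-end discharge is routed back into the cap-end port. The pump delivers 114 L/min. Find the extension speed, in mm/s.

In regeneration the rod-end outflow joins the pump flow into the cap end, so the net volume the pump must supply per unit advance equals the rod cross-section area.
Rod cross-section A_rod = π/4 × (138 mm)² = 14960 mm^2
v = Q_pump / A_rod

v ≈ 127 mm/s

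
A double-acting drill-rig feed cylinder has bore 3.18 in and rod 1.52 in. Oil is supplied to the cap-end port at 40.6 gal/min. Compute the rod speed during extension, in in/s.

Cap-side area A_cap = π/4 × (3.18 in)² = 7.942 in^2
v = Q / A

v ≈ 19.7 in/s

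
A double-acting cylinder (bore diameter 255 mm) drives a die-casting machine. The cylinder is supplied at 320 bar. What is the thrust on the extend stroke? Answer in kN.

Cap-side area A_cap = π/4 × (255 mm)² = 51070 mm^2
F = P × A_cap = 320 bar × A_cap

F ≈ 1630 kN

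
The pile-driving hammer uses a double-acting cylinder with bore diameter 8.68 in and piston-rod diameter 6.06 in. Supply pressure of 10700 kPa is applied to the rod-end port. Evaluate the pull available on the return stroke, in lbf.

Rod-side annular area A_ann = π/4 × (8.68² − 6.06²) = 30.33 in^2
On retraction the pressure acts on the annular area (bore minus rod).
F = P × A_ann

F ≈ 47100 lbf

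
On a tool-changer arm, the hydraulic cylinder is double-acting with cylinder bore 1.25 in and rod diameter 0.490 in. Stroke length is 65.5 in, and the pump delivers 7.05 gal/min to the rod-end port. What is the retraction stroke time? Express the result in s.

t ≈ 2.51 s

Rod-side annular area A_ann = π/4 × (1.25² − 0.490²) = 1.039 in^2
Swept volume V = A × L; t = V / Q = A·L / Q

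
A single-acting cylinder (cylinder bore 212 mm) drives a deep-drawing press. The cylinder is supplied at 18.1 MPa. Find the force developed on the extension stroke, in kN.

F ≈ 639 kN

Cap-side area A_cap = π/4 × (212 mm)² = 35300 mm^2
F = P × A_cap = 18.1 MPa × A_cap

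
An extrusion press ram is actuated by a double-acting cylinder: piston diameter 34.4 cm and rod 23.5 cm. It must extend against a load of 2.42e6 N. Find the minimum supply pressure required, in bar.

Cap-side area A_cap = π/4 × (34.4 cm)² = 929.4 cm^2
P = F / A = 2.42e6 N / A

P ≈ 260 bar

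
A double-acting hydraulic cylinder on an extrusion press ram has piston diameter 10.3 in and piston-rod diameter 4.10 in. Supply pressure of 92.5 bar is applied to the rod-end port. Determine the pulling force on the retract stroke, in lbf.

Rod-side annular area A_ann = π/4 × (10.3² − 4.10²) = 70.12 in^2
On retraction the pressure acts on the annular area (bore minus rod).
F = P × A_ann

F ≈ 94100 lbf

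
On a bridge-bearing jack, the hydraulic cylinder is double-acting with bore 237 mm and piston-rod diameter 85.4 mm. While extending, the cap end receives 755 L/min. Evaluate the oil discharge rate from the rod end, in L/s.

Cap-side area A_cap = π/4 × (237 mm)² = 44120 mm^2
Rod-side annular area A_ann = π/4 × (237² − 85.4²) = 38390 mm^2
Piston speed v = Q_in/A_cap; rod-end outflow Q_out = v × A_ann = Q_in × A_ann/A_cap.

Q_out ≈ 10.9 L/s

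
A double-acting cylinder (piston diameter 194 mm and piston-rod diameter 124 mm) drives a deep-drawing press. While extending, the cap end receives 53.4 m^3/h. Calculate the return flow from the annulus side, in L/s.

Cap-side area A_cap = π/4 × (194 mm)² = 29560 mm^2
Rod-side annular area A_ann = π/4 × (194² − 124²) = 17480 mm^2
Piston speed v = Q_in/A_cap; rod-end outflow Q_out = v × A_ann = Q_in × A_ann/A_cap.

Q_out ≈ 8.77 L/s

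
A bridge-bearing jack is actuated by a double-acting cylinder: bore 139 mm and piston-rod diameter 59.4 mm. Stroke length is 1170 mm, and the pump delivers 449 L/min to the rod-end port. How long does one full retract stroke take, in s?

t ≈ 1.94 s

Rod-side annular area A_ann = π/4 × (139² − 59.4²) = 12400 mm^2
Swept volume V = A × L; t = V / Q = A·L / Q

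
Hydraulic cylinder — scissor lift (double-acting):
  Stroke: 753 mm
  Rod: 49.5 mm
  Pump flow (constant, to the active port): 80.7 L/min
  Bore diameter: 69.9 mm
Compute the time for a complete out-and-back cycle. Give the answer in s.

t ≈ 3.22 s

Cap-side area A_cap = π/4 × (69.9 mm)² = 3837 mm^2
Rod-side annular area A_ann = π/4 × (69.9² − 49.5²) = 1913 mm^2
t_ext = A_cap·L/Q = 2.148 s
t_ret = A_ann·L/Q = 1.071 s
t_cycle = t_ext + t_ret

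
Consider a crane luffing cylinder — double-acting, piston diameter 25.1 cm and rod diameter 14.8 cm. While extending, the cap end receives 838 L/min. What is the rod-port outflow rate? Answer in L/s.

Cap-side area A_cap = π/4 × (25.1 cm)² = 494.8 cm^2
Rod-side annular area A_ann = π/4 × (25.1² − 14.8²) = 322.8 cm^2
Piston speed v = Q_in/A_cap; rod-end outflow Q_out = v × A_ann = Q_in × A_ann/A_cap.

Q_out ≈ 9.11 L/s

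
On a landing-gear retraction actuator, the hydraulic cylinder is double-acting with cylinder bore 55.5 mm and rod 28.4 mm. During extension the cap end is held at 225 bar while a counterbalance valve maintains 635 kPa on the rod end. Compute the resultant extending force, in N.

Cap-side area A_cap = π/4 × (55.5 mm)² = 2419 mm^2
Rod-side annular area A_ann = π/4 × (55.5² − 28.4²) = 1786 mm^2
Net thrust = P_cap·A_cap − P_rod·A_ann = 54430 N − 1134 N

F ≈ 53300 N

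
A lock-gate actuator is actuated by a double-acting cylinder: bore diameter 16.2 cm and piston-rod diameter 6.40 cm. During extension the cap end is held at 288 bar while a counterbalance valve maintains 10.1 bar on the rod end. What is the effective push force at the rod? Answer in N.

F ≈ 5.76e5 N

Cap-side area A_cap = π/4 × (16.2 cm)² = 206.1 cm^2
Rod-side annular area A_ann = π/4 × (16.2² − 6.40²) = 173.9 cm^2
Net thrust = P_cap·A_cap − P_rod·A_ann = 5.936e5 N − 17570 N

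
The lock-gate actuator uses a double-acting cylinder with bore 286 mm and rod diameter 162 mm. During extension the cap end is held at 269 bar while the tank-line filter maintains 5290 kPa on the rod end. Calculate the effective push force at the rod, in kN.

F ≈ 1500 kN

Cap-side area A_cap = π/4 × (286 mm)² = 64240 mm^2
Rod-side annular area A_ann = π/4 × (286² − 162²) = 43630 mm^2
Net thrust = P_cap·A_cap − P_rod·A_ann = 1728 kN − 230.8 kN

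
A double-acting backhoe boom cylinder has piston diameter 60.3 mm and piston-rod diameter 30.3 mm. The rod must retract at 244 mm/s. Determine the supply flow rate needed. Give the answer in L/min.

Q ≈ 31.3 L/min

Rod-side annular area A_ann = π/4 × (60.3² − 30.3²) = 2135 mm^2
Q = A × v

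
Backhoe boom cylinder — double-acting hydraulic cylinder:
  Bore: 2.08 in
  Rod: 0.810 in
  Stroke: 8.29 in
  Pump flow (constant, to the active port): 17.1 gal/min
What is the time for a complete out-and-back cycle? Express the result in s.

t ≈ 0.791 s

Cap-side area A_cap = π/4 × (2.08 in)² = 3.398 in^2
Rod-side annular area A_ann = π/4 × (2.08² − 0.810²) = 2.883 in^2
t_ext = A_cap·L/Q = 0.4279 s
t_ret = A_ann·L/Q = 0.3630 s
t_cycle = t_ext + t_ret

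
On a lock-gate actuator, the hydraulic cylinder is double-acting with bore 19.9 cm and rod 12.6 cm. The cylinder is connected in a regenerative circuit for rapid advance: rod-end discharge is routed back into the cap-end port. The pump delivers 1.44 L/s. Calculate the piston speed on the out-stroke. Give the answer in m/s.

In regeneration the rod-end outflow joins the pump flow into the cap end, so the net volume the pump must supply per unit advance equals the rod cross-section area.
Rod cross-section A_rod = π/4 × (12.6 cm)² = 124.7 cm^2
v = Q_pump / A_rod

v ≈ 0.115 m/s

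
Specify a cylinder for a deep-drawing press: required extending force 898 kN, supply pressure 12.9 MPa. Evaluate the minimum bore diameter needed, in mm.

D ≈ 298 mm

Extension force acts on the full piston face: F = P × (π/4)D².
D = √(4F / (πP)) = √(4 × 898 kN / (π × 12.9 MPa))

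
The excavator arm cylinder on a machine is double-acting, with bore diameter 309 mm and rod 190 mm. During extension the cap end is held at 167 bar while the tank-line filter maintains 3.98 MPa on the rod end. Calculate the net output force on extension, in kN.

Cap-side area A_cap = π/4 × (309 mm)² = 74990 mm^2
Rod-side annular area A_ann = π/4 × (309² − 190²) = 46640 mm^2
Net thrust = P_cap·A_cap − P_rod·A_ann = 1252 kN − 185.6 kN

F ≈ 1070 kN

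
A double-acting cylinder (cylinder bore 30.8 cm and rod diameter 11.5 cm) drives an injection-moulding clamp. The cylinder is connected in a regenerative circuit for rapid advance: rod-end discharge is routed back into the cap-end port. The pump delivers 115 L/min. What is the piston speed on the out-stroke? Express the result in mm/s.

v ≈ 185 mm/s

In regeneration the rod-end outflow joins the pump flow into the cap end, so the net volume the pump must supply per unit advance equals the rod cross-section area.
Rod cross-section A_rod = π/4 × (11.5 cm)² = 103.9 cm^2
v = Q_pump / A_rod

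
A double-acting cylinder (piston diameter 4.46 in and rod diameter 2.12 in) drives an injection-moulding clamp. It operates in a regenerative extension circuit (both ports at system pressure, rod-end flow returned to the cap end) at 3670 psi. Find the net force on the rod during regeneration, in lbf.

With equal pressure on both faces, forces on the annular region cancel; the net push is pressure × rod cross-section.
Rod cross-section A_rod = π/4 × (2.12 in)² = 3.530 in^2
F = P × A_rod

F ≈ 13000 lbf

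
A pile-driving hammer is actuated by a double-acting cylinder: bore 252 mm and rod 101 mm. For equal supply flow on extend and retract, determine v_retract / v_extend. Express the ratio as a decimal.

Cap-side area A_cap = π/4 × (252 mm)² = 49880 mm^2
Rod-side annular area A_ann = π/4 × (252² − 101²) = 41860 mm^2
For equal Q, v ∝ 1/A, so v_ret/v_ext = A_cap/A_ann.

v_ret/v_ext ≈ 1.19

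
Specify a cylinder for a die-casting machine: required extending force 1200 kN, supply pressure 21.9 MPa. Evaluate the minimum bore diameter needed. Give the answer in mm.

D ≈ 264 mm

Extension force acts on the full piston face: F = P × (π/4)D².
D = √(4F / (πP)) = √(4 × 1200 kN / (π × 21.9 MPa))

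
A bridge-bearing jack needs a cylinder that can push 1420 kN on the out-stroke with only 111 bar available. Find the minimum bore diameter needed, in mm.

D ≈ 404 mm

Extension force acts on the full piston face: F = P × (π/4)D².
D = √(4F / (πP)) = √(4 × 1420 kN / (π × 111 bar))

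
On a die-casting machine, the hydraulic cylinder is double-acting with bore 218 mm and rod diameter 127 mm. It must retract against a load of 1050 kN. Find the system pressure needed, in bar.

P ≈ 426 bar

Rod-side annular area A_ann = π/4 × (218² − 127²) = 24660 mm^2
Retraction: pressure acts on the annular area.
P = F / A = 1050 kN / A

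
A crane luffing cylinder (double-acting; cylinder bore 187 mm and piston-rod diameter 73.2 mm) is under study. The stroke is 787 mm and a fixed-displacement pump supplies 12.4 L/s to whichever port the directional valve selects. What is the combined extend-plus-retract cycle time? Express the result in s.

t ≈ 3.22 s

Cap-side area A_cap = π/4 × (187 mm)² = 27460 mm^2
Rod-side annular area A_ann = π/4 × (187² − 73.2²) = 23260 mm^2
t_ext = A_cap·L/Q = 1.743 s
t_ret = A_ann·L/Q = 1.476 s
t_cycle = t_ext + t_ret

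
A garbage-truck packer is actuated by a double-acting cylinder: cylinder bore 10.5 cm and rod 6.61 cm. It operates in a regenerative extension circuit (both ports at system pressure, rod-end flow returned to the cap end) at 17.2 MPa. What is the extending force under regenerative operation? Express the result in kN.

With equal pressure on both faces, forces on the annular region cancel; the net push is pressure × rod cross-section.
Rod cross-section A_rod = π/4 × (6.61 cm)² = 34.32 cm^2
F = P × A_rod

F ≈ 59.0 kN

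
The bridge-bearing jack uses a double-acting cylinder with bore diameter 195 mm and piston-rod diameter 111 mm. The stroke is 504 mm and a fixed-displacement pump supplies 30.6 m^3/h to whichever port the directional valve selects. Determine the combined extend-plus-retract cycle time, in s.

Cap-side area A_cap = π/4 × (195 mm)² = 29860 mm^2
Rod-side annular area A_ann = π/4 × (195² − 111²) = 20190 mm^2
t_ext = A_cap·L/Q = 1.771 s
t_ret = A_ann·L/Q = 1.197 s
t_cycle = t_ext + t_ret

t ≈ 2.97 s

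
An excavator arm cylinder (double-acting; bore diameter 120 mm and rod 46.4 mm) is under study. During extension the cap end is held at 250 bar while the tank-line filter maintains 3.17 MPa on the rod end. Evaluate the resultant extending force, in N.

F ≈ 2.52e5 N

Cap-side area A_cap = π/4 × (120 mm)² = 11310 mm^2
Rod-side annular area A_ann = π/4 × (120² − 46.4²) = 9619 mm^2
Net thrust = P_cap·A_cap − P_rod·A_ann = 2.827e5 N − 30490 N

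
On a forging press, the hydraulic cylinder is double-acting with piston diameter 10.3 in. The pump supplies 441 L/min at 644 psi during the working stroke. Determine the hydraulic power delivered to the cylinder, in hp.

Hydraulic power = P × Q

W ≈ 43.8 hp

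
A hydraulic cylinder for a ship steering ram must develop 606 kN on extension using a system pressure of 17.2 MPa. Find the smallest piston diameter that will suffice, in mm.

D ≈ 212 mm

Extension force acts on the full piston face: F = P × (π/4)D².
D = √(4F / (πP)) = √(4 × 606 kN / (π × 17.2 MPa))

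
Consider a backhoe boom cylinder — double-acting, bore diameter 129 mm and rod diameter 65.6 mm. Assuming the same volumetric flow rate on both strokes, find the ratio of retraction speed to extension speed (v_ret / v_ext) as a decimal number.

Cap-side area A_cap = π/4 × (129 mm)² = 13070 mm^2
Rod-side annular area A_ann = π/4 × (129² − 65.6²) = 9690 mm^2
For equal Q, v ∝ 1/A, so v_ret/v_ext = A_cap/A_ann.

v_ret/v_ext ≈ 1.35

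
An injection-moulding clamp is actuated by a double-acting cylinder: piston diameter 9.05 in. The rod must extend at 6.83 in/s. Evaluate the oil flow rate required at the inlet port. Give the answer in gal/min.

Cap-side area A_cap = π/4 × (9.05 in)² = 64.33 in^2
Q = A × v

Q ≈ 114 gal/min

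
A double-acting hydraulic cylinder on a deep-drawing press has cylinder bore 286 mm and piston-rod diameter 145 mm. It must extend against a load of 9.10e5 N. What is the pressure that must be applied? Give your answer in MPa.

Cap-side area A_cap = π/4 × (286 mm)² = 64240 mm^2
P = F / A = 9.10e5 N / A

P ≈ 14.2 MPa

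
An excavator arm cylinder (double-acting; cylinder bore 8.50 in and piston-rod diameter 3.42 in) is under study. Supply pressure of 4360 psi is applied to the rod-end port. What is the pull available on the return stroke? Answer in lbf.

Rod-side annular area A_ann = π/4 × (8.50² − 3.42²) = 47.56 in^2
On retraction the pressure acts on the annular area (bore minus rod).
F = P × A_ann

F ≈ 2.07e5 lbf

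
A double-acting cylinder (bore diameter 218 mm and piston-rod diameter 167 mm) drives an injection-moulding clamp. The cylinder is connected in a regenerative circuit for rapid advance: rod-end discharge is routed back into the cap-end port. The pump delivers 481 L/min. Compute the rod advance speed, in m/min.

In regeneration the rod-end outflow joins the pump flow into the cap end, so the net volume the pump must supply per unit advance equals the rod cross-section area.
Rod cross-section A_rod = π/4 × (167 mm)² = 21900 mm^2
v = Q_pump / A_rod

v ≈ 22.0 m/min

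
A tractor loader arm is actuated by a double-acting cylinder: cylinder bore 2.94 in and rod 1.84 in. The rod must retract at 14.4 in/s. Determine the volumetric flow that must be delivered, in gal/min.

Rod-side annular area A_ann = π/4 × (2.94² − 1.84²) = 4.130 in^2
Q = A × v

Q ≈ 15.4 gal/min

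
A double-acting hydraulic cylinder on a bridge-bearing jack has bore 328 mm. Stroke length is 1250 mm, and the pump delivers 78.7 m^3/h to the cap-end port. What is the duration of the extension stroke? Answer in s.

t ≈ 4.83 s

Cap-side area A_cap = π/4 × (328 mm)² = 84500 mm^2
Swept volume V = A × L; t = V / Q = A·L / Q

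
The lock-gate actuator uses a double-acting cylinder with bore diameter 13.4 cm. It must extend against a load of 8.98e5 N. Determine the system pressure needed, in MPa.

P ≈ 63.7 MPa

Cap-side area A_cap = π/4 × (13.4 cm)² = 141.0 cm^2
P = F / A = 8.98e5 N / A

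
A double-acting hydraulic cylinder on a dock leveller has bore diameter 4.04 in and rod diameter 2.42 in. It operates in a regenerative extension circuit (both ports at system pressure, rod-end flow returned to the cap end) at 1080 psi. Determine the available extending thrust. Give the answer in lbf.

With equal pressure on both faces, forces on the annular region cancel; the net push is pressure × rod cross-section.
Rod cross-section A_rod = π/4 × (2.42 in)² = 4.600 in^2
F = P × A_rod

F ≈ 4970 lbf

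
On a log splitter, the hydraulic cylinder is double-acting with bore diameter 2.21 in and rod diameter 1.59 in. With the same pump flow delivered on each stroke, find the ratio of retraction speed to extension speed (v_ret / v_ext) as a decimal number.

v_ret/v_ext ≈ 2.07

Cap-side area A_cap = π/4 × (2.21 in)² = 3.836 in^2
Rod-side annular area A_ann = π/4 × (2.21² − 1.59²) = 1.850 in^2
For equal Q, v ∝ 1/A, so v_ret/v_ext = A_cap/A_ann.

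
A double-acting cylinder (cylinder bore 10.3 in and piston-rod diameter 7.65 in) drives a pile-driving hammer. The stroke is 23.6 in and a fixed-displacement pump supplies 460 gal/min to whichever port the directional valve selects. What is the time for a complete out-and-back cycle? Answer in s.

t ≈ 1.61 s

Cap-side area A_cap = π/4 × (10.3 in)² = 83.32 in^2
Rod-side annular area A_ann = π/4 × (10.3² − 7.65²) = 37.36 in^2
t_ext = A_cap·L/Q = 1.110 s
t_ret = A_ann·L/Q = 0.4978 s
t_cycle = t_ext + t_ret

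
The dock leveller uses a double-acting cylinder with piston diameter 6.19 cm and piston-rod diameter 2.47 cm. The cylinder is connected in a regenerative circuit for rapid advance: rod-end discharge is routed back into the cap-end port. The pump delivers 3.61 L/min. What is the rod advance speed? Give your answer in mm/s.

In regeneration the rod-end outflow joins the pump flow into the cap end, so the net volume the pump must supply per unit advance equals the rod cross-section area.
Rod cross-section A_rod = π/4 × (2.47 cm)² = 4.792 cm^2
v = Q_pump / A_rod

v ≈ 126 mm/s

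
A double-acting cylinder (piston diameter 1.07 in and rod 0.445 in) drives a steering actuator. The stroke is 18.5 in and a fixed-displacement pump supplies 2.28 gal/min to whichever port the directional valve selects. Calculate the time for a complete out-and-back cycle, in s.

t ≈ 3.46 s

Cap-side area A_cap = π/4 × (1.07 in)² = 0.8992 in^2
Rod-side annular area A_ann = π/4 × (1.07² − 0.445²) = 0.7437 in^2
t_ext = A_cap·L/Q = 1.895 s
t_ret = A_ann·L/Q = 1.567 s
t_cycle = t_ext + t_ret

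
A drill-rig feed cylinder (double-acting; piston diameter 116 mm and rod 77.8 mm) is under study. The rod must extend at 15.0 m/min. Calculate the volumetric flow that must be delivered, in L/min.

Cap-side area A_cap = π/4 × (116 mm)² = 10570 mm^2
Q = A × v

Q ≈ 159 L/min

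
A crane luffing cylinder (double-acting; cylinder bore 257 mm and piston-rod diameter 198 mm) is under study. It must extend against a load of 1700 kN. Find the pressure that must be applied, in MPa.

Cap-side area A_cap = π/4 × (257 mm)² = 51870 mm^2
P = F / A = 1700 kN / A

P ≈ 32.8 MPa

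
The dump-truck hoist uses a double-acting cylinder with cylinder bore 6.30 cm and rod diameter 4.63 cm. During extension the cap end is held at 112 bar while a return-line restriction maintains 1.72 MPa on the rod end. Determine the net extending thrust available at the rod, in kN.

F ≈ 32.4 kN

Cap-side area A_cap = π/4 × (6.30 cm)² = 31.17 cm^2
Rod-side annular area A_ann = π/4 × (6.30² − 4.63²) = 14.34 cm^2
Net thrust = P_cap·A_cap − P_rod·A_ann = 34.91 kN − 2.466 kN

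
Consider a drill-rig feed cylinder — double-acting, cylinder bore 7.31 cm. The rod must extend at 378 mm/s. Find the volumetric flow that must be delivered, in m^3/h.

Q ≈ 5.71 m^3/h

Cap-side area A_cap = π/4 × (7.31 cm)² = 41.97 cm^2
Q = A × v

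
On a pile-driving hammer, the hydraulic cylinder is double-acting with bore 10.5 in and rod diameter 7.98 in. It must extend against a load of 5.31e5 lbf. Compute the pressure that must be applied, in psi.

P ≈ 6130 psi

Cap-side area A_cap = π/4 × (10.5 in)² = 86.59 in^2
P = F / A = 5.31e5 lbf / A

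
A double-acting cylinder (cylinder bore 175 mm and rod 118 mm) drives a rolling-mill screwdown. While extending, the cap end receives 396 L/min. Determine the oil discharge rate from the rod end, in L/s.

Cap-side area A_cap = π/4 × (175 mm)² = 24050 mm^2
Rod-side annular area A_ann = π/4 × (175² − 118²) = 13120 mm^2
Piston speed v = Q_in/A_cap; rod-end outflow Q_out = v × A_ann = Q_in × A_ann/A_cap.

Q_out ≈ 3.60 L/s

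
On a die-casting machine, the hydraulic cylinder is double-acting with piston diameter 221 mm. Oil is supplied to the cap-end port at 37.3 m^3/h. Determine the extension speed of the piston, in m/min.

v ≈ 16.2 m/min

Cap-side area A_cap = π/4 × (221 mm)² = 38360 mm^2
v = Q / A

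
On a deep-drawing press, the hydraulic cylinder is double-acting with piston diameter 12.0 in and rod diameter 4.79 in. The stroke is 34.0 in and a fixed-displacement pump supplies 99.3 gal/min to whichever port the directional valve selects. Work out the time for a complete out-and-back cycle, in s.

Cap-side area A_cap = π/4 × (12.0 in)² = 113.1 in^2
Rod-side annular area A_ann = π/4 × (12.0² − 4.79²) = 95.08 in^2
t_ext = A_cap·L/Q = 10.06 s
t_ret = A_ann·L/Q = 8.456 s
t_cycle = t_ext + t_ret

t ≈ 18.5 s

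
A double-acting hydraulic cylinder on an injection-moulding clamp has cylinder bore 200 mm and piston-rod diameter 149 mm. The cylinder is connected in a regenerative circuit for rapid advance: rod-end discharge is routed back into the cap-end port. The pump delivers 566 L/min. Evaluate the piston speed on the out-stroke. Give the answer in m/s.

In regeneration the rod-end outflow joins the pump flow into the cap end, so the net volume the pump must supply per unit advance equals the rod cross-section area.
Rod cross-section A_rod = π/4 × (149 mm)² = 17440 mm^2
v = Q_pump / A_rod

v ≈ 0.541 m/s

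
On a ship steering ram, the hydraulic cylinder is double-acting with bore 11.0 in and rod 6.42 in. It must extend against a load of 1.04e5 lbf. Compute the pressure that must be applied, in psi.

P ≈ 1090 psi

Cap-side area A_cap = π/4 × (11.0 in)² = 95.03 in^2
P = F / A = 1.04e5 lbf / A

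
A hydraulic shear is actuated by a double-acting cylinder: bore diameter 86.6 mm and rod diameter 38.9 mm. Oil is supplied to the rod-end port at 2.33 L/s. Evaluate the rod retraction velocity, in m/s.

v ≈ 0.496 m/s

Rod-side annular area A_ann = π/4 × (86.6² − 38.9²) = 4702 mm^2
Flow into the rod-end port fills the annular volume.
v = Q / A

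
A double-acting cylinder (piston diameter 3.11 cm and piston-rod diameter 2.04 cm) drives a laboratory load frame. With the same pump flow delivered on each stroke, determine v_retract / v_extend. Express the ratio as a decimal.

Cap-side area A_cap = π/4 × (3.11 cm)² = 7.596 cm^2
Rod-side annular area A_ann = π/4 × (3.11² − 2.04²) = 4.328 cm^2
For equal Q, v ∝ 1/A, so v_ret/v_ext = A_cap/A_ann.

v_ret/v_ext ≈ 1.76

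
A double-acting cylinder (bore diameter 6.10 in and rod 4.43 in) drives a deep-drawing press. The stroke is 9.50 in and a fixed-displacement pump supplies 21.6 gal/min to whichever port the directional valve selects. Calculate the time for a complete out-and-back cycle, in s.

t ≈ 4.92 s

Cap-side area A_cap = π/4 × (6.10 in)² = 29.22 in^2
Rod-side annular area A_ann = π/4 × (6.10² − 4.43²) = 13.81 in^2
t_ext = A_cap·L/Q = 3.339 s
t_ret = A_ann·L/Q = 1.578 s
t_cycle = t_ext + t_ret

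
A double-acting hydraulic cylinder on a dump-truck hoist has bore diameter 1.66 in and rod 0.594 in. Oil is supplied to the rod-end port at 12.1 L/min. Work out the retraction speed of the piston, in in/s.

v ≈ 6.52 in/s

Rod-side annular area A_ann = π/4 × (1.66² − 0.594²) = 1.887 in^2
Flow into the rod-end port fills the annular volume.
v = Q / A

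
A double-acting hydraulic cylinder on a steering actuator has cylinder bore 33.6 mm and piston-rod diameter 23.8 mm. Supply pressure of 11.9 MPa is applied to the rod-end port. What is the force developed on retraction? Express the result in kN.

Rod-side annular area A_ann = π/4 × (33.6² − 23.8²) = 441.8 mm^2
On retraction the pressure acts on the annular area (bore minus rod).
F = P × A_ann

F ≈ 5.26 kN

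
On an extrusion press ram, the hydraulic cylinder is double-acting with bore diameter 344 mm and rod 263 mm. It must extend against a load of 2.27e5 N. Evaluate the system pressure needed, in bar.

P ≈ 24.4 bar

Cap-side area A_cap = π/4 × (344 mm)² = 92940 mm^2
P = F / A = 2.27e5 N / A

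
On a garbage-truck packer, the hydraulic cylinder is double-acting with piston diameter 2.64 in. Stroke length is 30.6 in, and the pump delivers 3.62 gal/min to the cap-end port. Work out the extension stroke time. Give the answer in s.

t ≈ 12.0 s

Cap-side area A_cap = π/4 × (2.64 in)² = 5.474 in^2
Swept volume V = A × L; t = V / Q = A·L / Q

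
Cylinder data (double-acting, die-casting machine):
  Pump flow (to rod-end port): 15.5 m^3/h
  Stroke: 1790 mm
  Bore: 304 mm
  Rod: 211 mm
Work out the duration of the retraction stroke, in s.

t ≈ 15.6 s

Rod-side annular area A_ann = π/4 × (304² − 211²) = 37620 mm^2
Swept volume V = A × L; t = V / Q = A·L / Q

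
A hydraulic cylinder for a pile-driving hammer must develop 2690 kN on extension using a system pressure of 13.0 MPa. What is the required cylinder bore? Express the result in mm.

D ≈ 513 mm

Extension force acts on the full piston face: F = P × (π/4)D².
D = √(4F / (πP)) = √(4 × 2690 kN / (π × 13.0 MPa))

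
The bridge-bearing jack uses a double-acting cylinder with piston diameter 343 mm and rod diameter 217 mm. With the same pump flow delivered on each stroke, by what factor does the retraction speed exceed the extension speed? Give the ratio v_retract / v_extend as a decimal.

Cap-side area A_cap = π/4 × (343 mm)² = 92400 mm^2
Rod-side annular area A_ann = π/4 × (343² − 217²) = 55420 mm^2
For equal Q, v ∝ 1/A, so v_ret/v_ext = A_cap/A_ann.

v_ret/v_ext ≈ 1.67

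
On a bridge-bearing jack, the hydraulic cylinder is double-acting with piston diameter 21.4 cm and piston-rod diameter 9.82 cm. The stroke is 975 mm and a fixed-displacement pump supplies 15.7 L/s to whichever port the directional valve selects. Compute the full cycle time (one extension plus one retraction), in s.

Cap-side area A_cap = π/4 × (21.4 cm)² = 359.7 cm^2
Rod-side annular area A_ann = π/4 × (21.4² − 9.82²) = 283.9 cm^2
t_ext = A_cap·L/Q = 2.234 s
t_ret = A_ann·L/Q = 1.763 s
t_cycle = t_ext + t_ret

t ≈ 4.00 s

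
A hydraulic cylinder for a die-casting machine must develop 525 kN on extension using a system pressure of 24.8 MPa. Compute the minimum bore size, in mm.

D ≈ 164 mm

Extension force acts on the full piston face: F = P × (π/4)D².
D = √(4F / (πP)) = √(4 × 525 kN / (π × 24.8 MPa))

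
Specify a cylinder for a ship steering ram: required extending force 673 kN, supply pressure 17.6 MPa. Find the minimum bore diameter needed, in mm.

D ≈ 221 mm

Extension force acts on the full piston face: F = P × (π/4)D².
D = √(4F / (πP)) = √(4 × 673 kN / (π × 17.6 MPa))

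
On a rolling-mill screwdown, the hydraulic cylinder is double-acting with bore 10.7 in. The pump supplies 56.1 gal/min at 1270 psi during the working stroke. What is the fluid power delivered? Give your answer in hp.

Hydraulic power = P × Q

W ≈ 41.6 hp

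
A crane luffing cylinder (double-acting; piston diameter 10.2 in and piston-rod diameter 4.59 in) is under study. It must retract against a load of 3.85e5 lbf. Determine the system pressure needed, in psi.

Rod-side annular area A_ann = π/4 × (10.2² − 4.59²) = 65.17 in^2
Retraction: pressure acts on the annular area.
P = F / A = 3.85e5 lbf / A

P ≈ 5910 psi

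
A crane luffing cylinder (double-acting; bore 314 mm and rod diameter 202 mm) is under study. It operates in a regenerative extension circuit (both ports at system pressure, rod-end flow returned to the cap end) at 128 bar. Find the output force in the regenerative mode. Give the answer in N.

With equal pressure on both faces, forces on the annular region cancel; the net push is pressure × rod cross-section.
Rod cross-section A_rod = π/4 × (202 mm)² = 32050 mm^2
F = P × A_rod

F ≈ 4.10e5 N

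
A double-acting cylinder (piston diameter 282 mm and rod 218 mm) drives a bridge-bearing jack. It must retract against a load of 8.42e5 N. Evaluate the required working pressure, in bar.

P ≈ 335 bar

Rod-side annular area A_ann = π/4 × (282² − 218²) = 25130 mm^2
Retraction: pressure acts on the annular area.
P = F / A = 8.42e5 N / A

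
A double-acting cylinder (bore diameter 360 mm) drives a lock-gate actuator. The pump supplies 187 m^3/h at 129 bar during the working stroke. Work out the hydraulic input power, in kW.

W ≈ 670 kW

Hydraulic power = P × Q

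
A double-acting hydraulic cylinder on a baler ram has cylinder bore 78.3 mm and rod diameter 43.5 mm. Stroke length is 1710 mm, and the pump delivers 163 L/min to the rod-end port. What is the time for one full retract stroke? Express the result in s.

Rod-side annular area A_ann = π/4 × (78.3² − 43.5²) = 3329 mm^2
Swept volume V = A × L; t = V / Q = A·L / Q

t ≈ 2.10 s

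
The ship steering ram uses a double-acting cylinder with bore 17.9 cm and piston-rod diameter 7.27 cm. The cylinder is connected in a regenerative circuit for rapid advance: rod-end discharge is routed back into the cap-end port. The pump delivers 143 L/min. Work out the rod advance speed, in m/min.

In regeneration the rod-end outflow joins the pump flow into the cap end, so the net volume the pump must supply per unit advance equals the rod cross-section area.
Rod cross-section A_rod = π/4 × (7.27 cm)² = 41.51 cm^2
v = Q_pump / A_rod

v ≈ 34.4 m/min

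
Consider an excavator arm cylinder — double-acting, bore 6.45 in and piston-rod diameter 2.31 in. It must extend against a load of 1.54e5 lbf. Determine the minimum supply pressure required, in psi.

Cap-side area A_cap = π/4 × (6.45 in)² = 32.67 in^2
P = F / A = 1.54e5 lbf / A

P ≈ 4710 psi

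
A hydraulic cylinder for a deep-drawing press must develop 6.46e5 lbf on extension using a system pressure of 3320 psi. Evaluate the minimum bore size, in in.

D ≈ 15.7 in

Extension force acts on the full piston face: F = P × (π/4)D².
D = √(4F / (πP)) = √(4 × 6.46e5 lbf / (π × 3320 psi))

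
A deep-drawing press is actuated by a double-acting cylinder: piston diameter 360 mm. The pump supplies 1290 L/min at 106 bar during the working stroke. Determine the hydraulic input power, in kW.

W ≈ 228 kW

Hydraulic power = P × Q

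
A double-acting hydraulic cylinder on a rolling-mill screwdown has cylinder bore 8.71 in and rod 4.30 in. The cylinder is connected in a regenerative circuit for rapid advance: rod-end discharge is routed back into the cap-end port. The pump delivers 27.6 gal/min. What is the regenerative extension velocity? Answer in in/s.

In regeneration the rod-end outflow joins the pump flow into the cap end, so the net volume the pump must supply per unit advance equals the rod cross-section area.
Rod cross-section A_rod = π/4 × (4.30 in)² = 14.52 in^2
v = Q_pump / A_rod

v ≈ 7.32 in/s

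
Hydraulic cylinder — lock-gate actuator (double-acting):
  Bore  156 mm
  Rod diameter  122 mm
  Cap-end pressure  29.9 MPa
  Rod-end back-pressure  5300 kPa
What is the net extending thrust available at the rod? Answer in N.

F ≈ 5.32e5 N

Cap-side area A_cap = π/4 × (156 mm)² = 19110 mm^2
Rod-side annular area A_ann = π/4 × (156² − 122²) = 7424 mm^2
Net thrust = P_cap·A_cap − P_rod·A_ann = 5.715e5 N − 39340 N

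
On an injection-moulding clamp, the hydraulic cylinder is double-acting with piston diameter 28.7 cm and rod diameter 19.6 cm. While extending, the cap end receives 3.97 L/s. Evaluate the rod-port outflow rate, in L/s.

Q_out ≈ 2.12 L/s

Cap-side area A_cap = π/4 × (28.7 cm)² = 646.9 cm^2
Rod-side annular area A_ann = π/4 × (28.7² − 19.6²) = 345.2 cm^2
Piston speed v = Q_in/A_cap; rod-end outflow Q_out = v × A_ann = Q_in × A_ann/A_cap.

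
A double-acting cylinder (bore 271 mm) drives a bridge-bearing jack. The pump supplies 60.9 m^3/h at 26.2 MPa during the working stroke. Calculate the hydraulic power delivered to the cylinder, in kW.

W ≈ 443 kW

Hydraulic power = P × Q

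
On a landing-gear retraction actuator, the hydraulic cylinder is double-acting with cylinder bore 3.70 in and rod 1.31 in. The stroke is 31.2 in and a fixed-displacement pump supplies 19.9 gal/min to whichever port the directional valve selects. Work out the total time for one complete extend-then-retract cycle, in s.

t ≈ 8.21 s

Cap-side area A_cap = π/4 × (3.70 in)² = 10.75 in^2
Rod-side annular area A_ann = π/4 × (3.70² − 1.31²) = 9.404 in^2
t_ext = A_cap·L/Q = 4.379 s
t_ret = A_ann·L/Q = 3.830 s
t_cycle = t_ext + t_ret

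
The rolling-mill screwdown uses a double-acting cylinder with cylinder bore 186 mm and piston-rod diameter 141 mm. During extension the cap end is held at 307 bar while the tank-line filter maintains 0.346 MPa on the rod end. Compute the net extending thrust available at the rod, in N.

F ≈ 8.30e5 N

Cap-side area A_cap = π/4 × (186 mm)² = 27170 mm^2
Rod-side annular area A_ann = π/4 × (186² − 141²) = 11560 mm^2
Net thrust = P_cap·A_cap − P_rod·A_ann = 8.342e5 N − 3999 N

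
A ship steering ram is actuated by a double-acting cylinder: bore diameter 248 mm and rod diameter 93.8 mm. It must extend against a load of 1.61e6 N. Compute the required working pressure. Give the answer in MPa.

Cap-side area A_cap = π/4 × (248 mm)² = 48310 mm^2
P = F / A = 1.61e6 N / A

P ≈ 33.3 MPa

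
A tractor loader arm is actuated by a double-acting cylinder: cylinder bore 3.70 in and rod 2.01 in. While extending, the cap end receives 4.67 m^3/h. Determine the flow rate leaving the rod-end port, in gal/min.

Q_out ≈ 14.5 gal/min

Cap-side area A_cap = π/4 × (3.70 in)² = 10.75 in^2
Rod-side annular area A_ann = π/4 × (3.70² − 2.01²) = 7.579 in^2
Piston speed v = Q_in/A_cap; rod-end outflow Q_out = v × A_ann = Q_in × A_ann/A_cap.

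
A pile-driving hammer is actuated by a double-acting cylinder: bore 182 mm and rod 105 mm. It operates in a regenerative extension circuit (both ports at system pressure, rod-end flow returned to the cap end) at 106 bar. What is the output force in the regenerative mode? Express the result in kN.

F ≈ 91.8 kN

With equal pressure on both faces, forces on the annular region cancel; the net push is pressure × rod cross-section.
Rod cross-section A_rod = π/4 × (105 mm)² = 8659 mm^2
F = P × A_rod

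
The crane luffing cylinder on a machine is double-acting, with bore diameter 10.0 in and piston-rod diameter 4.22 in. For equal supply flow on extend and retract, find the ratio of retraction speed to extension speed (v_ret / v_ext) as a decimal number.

Cap-side area A_cap = π/4 × (10.0 in)² = 78.54 in^2
Rod-side annular area A_ann = π/4 × (10.0² − 4.22²) = 64.55 in^2
For equal Q, v ∝ 1/A, so v_ret/v_ext = A_cap/A_ann.

v_ret/v_ext ≈ 1.22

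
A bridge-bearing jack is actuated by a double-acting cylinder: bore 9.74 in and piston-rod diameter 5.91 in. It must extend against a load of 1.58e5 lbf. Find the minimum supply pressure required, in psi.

P ≈ 2120 psi

Cap-side area A_cap = π/4 × (9.74 in)² = 74.51 in^2
P = F / A = 1.58e5 lbf / A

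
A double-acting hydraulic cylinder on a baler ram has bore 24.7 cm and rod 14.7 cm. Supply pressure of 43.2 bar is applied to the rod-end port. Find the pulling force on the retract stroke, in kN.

F ≈ 134 kN

Rod-side annular area A_ann = π/4 × (24.7² − 14.7²) = 309.4 cm^2
On retraction the pressure acts on the annular area (bore minus rod).
F = P × A_ann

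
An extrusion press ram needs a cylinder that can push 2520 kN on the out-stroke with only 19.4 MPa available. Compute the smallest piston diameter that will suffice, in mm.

D ≈ 407 mm

Extension force acts on the full piston face: F = P × (π/4)D².
D = √(4F / (πP)) = √(4 × 2520 kN / (π × 19.4 MPa))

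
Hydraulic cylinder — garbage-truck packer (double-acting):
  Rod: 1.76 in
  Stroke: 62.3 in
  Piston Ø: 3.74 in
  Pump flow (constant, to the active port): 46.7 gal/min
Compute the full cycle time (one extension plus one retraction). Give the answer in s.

Cap-side area A_cap = π/4 × (3.74 in)² = 10.99 in^2
Rod-side annular area A_ann = π/4 × (3.74² − 1.76²) = 8.553 in^2
t_ext = A_cap·L/Q = 3.807 s
t_ret = A_ann·L/Q = 2.964 s
t_cycle = t_ext + t_ret

t ≈ 6.77 s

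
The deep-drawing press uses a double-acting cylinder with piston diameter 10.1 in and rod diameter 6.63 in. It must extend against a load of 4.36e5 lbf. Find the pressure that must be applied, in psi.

P ≈ 5440 psi

Cap-side area A_cap = π/4 × (10.1 in)² = 80.12 in^2
P = F / A = 4.36e5 lbf / A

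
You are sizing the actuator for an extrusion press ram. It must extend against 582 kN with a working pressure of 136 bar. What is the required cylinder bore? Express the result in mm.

D ≈ 233 mm

Extension force acts on the full piston face: F = P × (π/4)D².
D = √(4F / (πP)) = √(4 × 582 kN / (π × 136 bar))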